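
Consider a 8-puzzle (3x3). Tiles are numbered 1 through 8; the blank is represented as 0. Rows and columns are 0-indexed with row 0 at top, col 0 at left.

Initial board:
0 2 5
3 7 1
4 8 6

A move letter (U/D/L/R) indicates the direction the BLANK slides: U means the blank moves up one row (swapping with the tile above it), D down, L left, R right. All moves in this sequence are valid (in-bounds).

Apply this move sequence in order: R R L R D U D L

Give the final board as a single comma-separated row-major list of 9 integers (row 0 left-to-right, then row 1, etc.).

Answer: 2, 5, 1, 3, 0, 7, 4, 8, 6

Derivation:
After move 1 (R):
2 0 5
3 7 1
4 8 6

After move 2 (R):
2 5 0
3 7 1
4 8 6

After move 3 (L):
2 0 5
3 7 1
4 8 6

After move 4 (R):
2 5 0
3 7 1
4 8 6

After move 5 (D):
2 5 1
3 7 0
4 8 6

After move 6 (U):
2 5 0
3 7 1
4 8 6

After move 7 (D):
2 5 1
3 7 0
4 8 6

After move 8 (L):
2 5 1
3 0 7
4 8 6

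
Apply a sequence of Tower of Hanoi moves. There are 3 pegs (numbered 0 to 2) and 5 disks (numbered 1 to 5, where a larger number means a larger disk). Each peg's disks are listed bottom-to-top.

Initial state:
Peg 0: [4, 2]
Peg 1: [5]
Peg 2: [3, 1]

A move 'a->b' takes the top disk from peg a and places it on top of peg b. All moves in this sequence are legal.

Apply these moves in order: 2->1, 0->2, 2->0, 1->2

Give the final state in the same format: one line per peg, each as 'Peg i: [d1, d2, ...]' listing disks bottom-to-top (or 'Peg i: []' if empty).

Answer: Peg 0: [4, 2]
Peg 1: [5]
Peg 2: [3, 1]

Derivation:
After move 1 (2->1):
Peg 0: [4, 2]
Peg 1: [5, 1]
Peg 2: [3]

After move 2 (0->2):
Peg 0: [4]
Peg 1: [5, 1]
Peg 2: [3, 2]

After move 3 (2->0):
Peg 0: [4, 2]
Peg 1: [5, 1]
Peg 2: [3]

After move 4 (1->2):
Peg 0: [4, 2]
Peg 1: [5]
Peg 2: [3, 1]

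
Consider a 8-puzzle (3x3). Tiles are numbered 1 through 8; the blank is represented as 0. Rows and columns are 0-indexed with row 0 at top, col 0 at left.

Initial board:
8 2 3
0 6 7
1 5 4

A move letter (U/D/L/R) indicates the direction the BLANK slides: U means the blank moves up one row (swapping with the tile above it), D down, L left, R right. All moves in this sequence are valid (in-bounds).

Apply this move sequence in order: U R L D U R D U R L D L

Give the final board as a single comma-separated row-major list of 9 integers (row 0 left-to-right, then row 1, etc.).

Answer: 2, 6, 3, 0, 8, 7, 1, 5, 4

Derivation:
After move 1 (U):
0 2 3
8 6 7
1 5 4

After move 2 (R):
2 0 3
8 6 7
1 5 4

After move 3 (L):
0 2 3
8 6 7
1 5 4

After move 4 (D):
8 2 3
0 6 7
1 5 4

After move 5 (U):
0 2 3
8 6 7
1 5 4

After move 6 (R):
2 0 3
8 6 7
1 5 4

After move 7 (D):
2 6 3
8 0 7
1 5 4

After move 8 (U):
2 0 3
8 6 7
1 5 4

After move 9 (R):
2 3 0
8 6 7
1 5 4

After move 10 (L):
2 0 3
8 6 7
1 5 4

After move 11 (D):
2 6 3
8 0 7
1 5 4

After move 12 (L):
2 6 3
0 8 7
1 5 4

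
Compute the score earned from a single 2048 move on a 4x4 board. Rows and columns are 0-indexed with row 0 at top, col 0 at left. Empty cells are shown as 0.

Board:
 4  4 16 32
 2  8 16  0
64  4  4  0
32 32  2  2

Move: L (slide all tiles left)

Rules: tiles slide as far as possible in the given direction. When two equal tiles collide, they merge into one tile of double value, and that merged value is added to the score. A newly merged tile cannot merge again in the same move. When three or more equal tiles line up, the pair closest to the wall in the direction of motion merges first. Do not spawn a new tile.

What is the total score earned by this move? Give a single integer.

Slide left:
row 0: [4, 4, 16, 32] -> [8, 16, 32, 0]  score +8 (running 8)
row 1: [2, 8, 16, 0] -> [2, 8, 16, 0]  score +0 (running 8)
row 2: [64, 4, 4, 0] -> [64, 8, 0, 0]  score +8 (running 16)
row 3: [32, 32, 2, 2] -> [64, 4, 0, 0]  score +68 (running 84)
Board after move:
 8 16 32  0
 2  8 16  0
64  8  0  0
64  4  0  0

Answer: 84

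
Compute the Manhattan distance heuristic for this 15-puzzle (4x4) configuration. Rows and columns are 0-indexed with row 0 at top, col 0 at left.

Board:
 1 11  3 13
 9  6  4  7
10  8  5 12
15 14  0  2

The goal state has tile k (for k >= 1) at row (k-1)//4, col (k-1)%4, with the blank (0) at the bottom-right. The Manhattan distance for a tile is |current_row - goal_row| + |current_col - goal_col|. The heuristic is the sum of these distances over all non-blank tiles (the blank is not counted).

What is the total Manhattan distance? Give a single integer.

Tile 1: (0,0)->(0,0) = 0
Tile 11: (0,1)->(2,2) = 3
Tile 3: (0,2)->(0,2) = 0
Tile 13: (0,3)->(3,0) = 6
Tile 9: (1,0)->(2,0) = 1
Tile 6: (1,1)->(1,1) = 0
Tile 4: (1,2)->(0,3) = 2
Tile 7: (1,3)->(1,2) = 1
Tile 10: (2,0)->(2,1) = 1
Tile 8: (2,1)->(1,3) = 3
Tile 5: (2,2)->(1,0) = 3
Tile 12: (2,3)->(2,3) = 0
Tile 15: (3,0)->(3,2) = 2
Tile 14: (3,1)->(3,1) = 0
Tile 2: (3,3)->(0,1) = 5
Sum: 0 + 3 + 0 + 6 + 1 + 0 + 2 + 1 + 1 + 3 + 3 + 0 + 2 + 0 + 5 = 27

Answer: 27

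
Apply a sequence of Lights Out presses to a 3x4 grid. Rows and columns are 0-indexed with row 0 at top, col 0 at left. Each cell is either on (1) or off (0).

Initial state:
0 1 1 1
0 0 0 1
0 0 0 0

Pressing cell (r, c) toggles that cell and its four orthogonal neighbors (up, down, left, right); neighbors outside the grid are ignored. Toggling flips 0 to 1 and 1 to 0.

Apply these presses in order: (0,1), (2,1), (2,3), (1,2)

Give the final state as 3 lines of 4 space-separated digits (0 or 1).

After press 1 at (0,1):
1 0 0 1
0 1 0 1
0 0 0 0

After press 2 at (2,1):
1 0 0 1
0 0 0 1
1 1 1 0

After press 3 at (2,3):
1 0 0 1
0 0 0 0
1 1 0 1

After press 4 at (1,2):
1 0 1 1
0 1 1 1
1 1 1 1

Answer: 1 0 1 1
0 1 1 1
1 1 1 1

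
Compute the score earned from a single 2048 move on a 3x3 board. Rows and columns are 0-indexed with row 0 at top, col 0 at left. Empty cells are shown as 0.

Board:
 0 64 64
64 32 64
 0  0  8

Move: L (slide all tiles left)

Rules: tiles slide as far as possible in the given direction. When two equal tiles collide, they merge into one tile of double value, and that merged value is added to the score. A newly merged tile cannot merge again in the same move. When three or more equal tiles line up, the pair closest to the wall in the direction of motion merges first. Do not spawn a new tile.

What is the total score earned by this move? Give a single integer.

Slide left:
row 0: [0, 64, 64] -> [128, 0, 0]  score +128 (running 128)
row 1: [64, 32, 64] -> [64, 32, 64]  score +0 (running 128)
row 2: [0, 0, 8] -> [8, 0, 0]  score +0 (running 128)
Board after move:
128   0   0
 64  32  64
  8   0   0

Answer: 128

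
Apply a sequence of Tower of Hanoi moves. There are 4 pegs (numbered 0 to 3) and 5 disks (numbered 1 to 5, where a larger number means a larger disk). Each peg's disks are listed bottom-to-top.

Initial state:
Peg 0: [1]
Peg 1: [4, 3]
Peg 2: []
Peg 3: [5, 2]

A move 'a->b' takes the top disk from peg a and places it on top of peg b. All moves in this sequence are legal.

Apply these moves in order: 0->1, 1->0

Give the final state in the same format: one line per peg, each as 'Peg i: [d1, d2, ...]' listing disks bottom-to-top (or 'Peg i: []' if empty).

Answer: Peg 0: [1]
Peg 1: [4, 3]
Peg 2: []
Peg 3: [5, 2]

Derivation:
After move 1 (0->1):
Peg 0: []
Peg 1: [4, 3, 1]
Peg 2: []
Peg 3: [5, 2]

After move 2 (1->0):
Peg 0: [1]
Peg 1: [4, 3]
Peg 2: []
Peg 3: [5, 2]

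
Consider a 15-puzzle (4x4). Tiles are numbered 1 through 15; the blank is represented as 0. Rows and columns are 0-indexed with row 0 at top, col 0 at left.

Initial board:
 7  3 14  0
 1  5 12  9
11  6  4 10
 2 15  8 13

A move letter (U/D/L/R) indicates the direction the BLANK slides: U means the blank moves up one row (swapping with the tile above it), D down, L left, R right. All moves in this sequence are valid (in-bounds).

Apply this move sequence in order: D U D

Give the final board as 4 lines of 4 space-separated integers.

After move 1 (D):
 7  3 14  9
 1  5 12  0
11  6  4 10
 2 15  8 13

After move 2 (U):
 7  3 14  0
 1  5 12  9
11  6  4 10
 2 15  8 13

After move 3 (D):
 7  3 14  9
 1  5 12  0
11  6  4 10
 2 15  8 13

Answer:  7  3 14  9
 1  5 12  0
11  6  4 10
 2 15  8 13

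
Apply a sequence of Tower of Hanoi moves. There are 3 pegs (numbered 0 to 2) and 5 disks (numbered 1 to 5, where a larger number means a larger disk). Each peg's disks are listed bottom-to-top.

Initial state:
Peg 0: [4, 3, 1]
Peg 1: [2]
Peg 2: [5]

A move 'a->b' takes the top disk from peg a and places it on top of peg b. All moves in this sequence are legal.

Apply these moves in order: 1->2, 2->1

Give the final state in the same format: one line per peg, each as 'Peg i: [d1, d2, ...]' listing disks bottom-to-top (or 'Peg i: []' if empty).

After move 1 (1->2):
Peg 0: [4, 3, 1]
Peg 1: []
Peg 2: [5, 2]

After move 2 (2->1):
Peg 0: [4, 3, 1]
Peg 1: [2]
Peg 2: [5]

Answer: Peg 0: [4, 3, 1]
Peg 1: [2]
Peg 2: [5]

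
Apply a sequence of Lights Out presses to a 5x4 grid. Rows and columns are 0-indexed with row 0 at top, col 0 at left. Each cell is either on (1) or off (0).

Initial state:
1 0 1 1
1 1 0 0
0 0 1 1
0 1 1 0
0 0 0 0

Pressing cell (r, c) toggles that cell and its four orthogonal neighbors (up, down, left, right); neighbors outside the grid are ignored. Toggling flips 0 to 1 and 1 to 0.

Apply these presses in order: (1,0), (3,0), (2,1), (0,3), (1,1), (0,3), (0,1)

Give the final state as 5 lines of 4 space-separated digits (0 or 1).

After press 1 at (1,0):
0 0 1 1
0 0 0 0
1 0 1 1
0 1 1 0
0 0 0 0

After press 2 at (3,0):
0 0 1 1
0 0 0 0
0 0 1 1
1 0 1 0
1 0 0 0

After press 3 at (2,1):
0 0 1 1
0 1 0 0
1 1 0 1
1 1 1 0
1 0 0 0

After press 4 at (0,3):
0 0 0 0
0 1 0 1
1 1 0 1
1 1 1 0
1 0 0 0

After press 5 at (1,1):
0 1 0 0
1 0 1 1
1 0 0 1
1 1 1 0
1 0 0 0

After press 6 at (0,3):
0 1 1 1
1 0 1 0
1 0 0 1
1 1 1 0
1 0 0 0

After press 7 at (0,1):
1 0 0 1
1 1 1 0
1 0 0 1
1 1 1 0
1 0 0 0

Answer: 1 0 0 1
1 1 1 0
1 0 0 1
1 1 1 0
1 0 0 0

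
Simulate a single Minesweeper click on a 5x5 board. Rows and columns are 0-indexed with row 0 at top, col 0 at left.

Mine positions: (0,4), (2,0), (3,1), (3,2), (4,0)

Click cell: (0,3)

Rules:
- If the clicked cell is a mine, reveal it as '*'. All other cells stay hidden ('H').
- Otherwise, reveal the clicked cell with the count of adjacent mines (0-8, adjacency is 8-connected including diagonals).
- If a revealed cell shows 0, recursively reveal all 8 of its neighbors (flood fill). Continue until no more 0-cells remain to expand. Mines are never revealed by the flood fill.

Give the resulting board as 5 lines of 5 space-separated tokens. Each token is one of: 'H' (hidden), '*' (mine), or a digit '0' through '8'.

H H H 1 H
H H H H H
H H H H H
H H H H H
H H H H H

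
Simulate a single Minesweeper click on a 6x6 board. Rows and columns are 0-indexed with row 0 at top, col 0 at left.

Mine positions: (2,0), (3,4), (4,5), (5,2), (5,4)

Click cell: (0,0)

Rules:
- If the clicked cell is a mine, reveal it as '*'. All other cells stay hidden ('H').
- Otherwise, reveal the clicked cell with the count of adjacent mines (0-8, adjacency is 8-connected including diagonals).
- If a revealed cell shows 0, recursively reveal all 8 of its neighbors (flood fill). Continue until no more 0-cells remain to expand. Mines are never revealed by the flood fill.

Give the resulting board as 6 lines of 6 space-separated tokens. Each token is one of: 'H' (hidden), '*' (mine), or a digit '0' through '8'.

0 0 0 0 0 0
1 1 0 0 0 0
H 1 0 1 1 1
H 1 0 1 H H
H 1 1 3 H H
H H H H H H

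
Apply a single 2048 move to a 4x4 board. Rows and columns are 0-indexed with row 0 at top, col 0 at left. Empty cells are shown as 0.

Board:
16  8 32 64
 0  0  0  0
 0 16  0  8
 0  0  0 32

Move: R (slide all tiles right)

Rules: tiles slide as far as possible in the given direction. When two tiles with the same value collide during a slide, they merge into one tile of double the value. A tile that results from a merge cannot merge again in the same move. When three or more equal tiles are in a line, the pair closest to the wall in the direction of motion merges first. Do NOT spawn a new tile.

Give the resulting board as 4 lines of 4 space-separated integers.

Answer: 16  8 32 64
 0  0  0  0
 0  0 16  8
 0  0  0 32

Derivation:
Slide right:
row 0: [16, 8, 32, 64] -> [16, 8, 32, 64]
row 1: [0, 0, 0, 0] -> [0, 0, 0, 0]
row 2: [0, 16, 0, 8] -> [0, 0, 16, 8]
row 3: [0, 0, 0, 32] -> [0, 0, 0, 32]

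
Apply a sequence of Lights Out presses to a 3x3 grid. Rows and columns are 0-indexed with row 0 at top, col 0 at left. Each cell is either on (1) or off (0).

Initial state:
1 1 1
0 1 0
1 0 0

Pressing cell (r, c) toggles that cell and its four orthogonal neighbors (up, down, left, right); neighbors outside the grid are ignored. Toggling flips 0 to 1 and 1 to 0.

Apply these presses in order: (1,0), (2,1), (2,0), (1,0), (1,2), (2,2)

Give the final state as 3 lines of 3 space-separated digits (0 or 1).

Answer: 1 1 0
1 1 0
1 1 1

Derivation:
After press 1 at (1,0):
0 1 1
1 0 0
0 0 0

After press 2 at (2,1):
0 1 1
1 1 0
1 1 1

After press 3 at (2,0):
0 1 1
0 1 0
0 0 1

After press 4 at (1,0):
1 1 1
1 0 0
1 0 1

After press 5 at (1,2):
1 1 0
1 1 1
1 0 0

After press 6 at (2,2):
1 1 0
1 1 0
1 1 1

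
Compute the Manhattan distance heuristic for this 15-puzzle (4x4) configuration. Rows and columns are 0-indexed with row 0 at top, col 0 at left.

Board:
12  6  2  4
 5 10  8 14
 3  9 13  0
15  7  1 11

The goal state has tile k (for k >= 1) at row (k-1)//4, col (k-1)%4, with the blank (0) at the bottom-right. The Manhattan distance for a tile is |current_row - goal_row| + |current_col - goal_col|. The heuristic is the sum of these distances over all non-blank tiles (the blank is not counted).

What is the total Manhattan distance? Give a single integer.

Tile 12: at (0,0), goal (2,3), distance |0-2|+|0-3| = 5
Tile 6: at (0,1), goal (1,1), distance |0-1|+|1-1| = 1
Tile 2: at (0,2), goal (0,1), distance |0-0|+|2-1| = 1
Tile 4: at (0,3), goal (0,3), distance |0-0|+|3-3| = 0
Tile 5: at (1,0), goal (1,0), distance |1-1|+|0-0| = 0
Tile 10: at (1,1), goal (2,1), distance |1-2|+|1-1| = 1
Tile 8: at (1,2), goal (1,3), distance |1-1|+|2-3| = 1
Tile 14: at (1,3), goal (3,1), distance |1-3|+|3-1| = 4
Tile 3: at (2,0), goal (0,2), distance |2-0|+|0-2| = 4
Tile 9: at (2,1), goal (2,0), distance |2-2|+|1-0| = 1
Tile 13: at (2,2), goal (3,0), distance |2-3|+|2-0| = 3
Tile 15: at (3,0), goal (3,2), distance |3-3|+|0-2| = 2
Tile 7: at (3,1), goal (1,2), distance |3-1|+|1-2| = 3
Tile 1: at (3,2), goal (0,0), distance |3-0|+|2-0| = 5
Tile 11: at (3,3), goal (2,2), distance |3-2|+|3-2| = 2
Sum: 5 + 1 + 1 + 0 + 0 + 1 + 1 + 4 + 4 + 1 + 3 + 2 + 3 + 5 + 2 = 33

Answer: 33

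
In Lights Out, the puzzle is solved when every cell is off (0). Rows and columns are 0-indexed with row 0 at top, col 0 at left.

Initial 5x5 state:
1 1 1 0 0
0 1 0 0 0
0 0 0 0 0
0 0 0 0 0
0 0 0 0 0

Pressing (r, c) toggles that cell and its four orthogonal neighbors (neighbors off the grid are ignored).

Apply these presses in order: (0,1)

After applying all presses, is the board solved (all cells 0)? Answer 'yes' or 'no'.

Answer: yes

Derivation:
After press 1 at (0,1):
0 0 0 0 0
0 0 0 0 0
0 0 0 0 0
0 0 0 0 0
0 0 0 0 0

Lights still on: 0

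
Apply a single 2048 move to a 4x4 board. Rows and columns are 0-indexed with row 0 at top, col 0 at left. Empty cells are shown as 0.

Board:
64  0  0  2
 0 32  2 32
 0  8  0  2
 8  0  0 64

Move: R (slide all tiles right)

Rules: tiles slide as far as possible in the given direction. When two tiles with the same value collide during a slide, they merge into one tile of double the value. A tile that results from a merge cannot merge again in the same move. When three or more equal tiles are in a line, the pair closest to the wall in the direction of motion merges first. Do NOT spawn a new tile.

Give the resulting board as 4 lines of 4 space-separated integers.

Slide right:
row 0: [64, 0, 0, 2] -> [0, 0, 64, 2]
row 1: [0, 32, 2, 32] -> [0, 32, 2, 32]
row 2: [0, 8, 0, 2] -> [0, 0, 8, 2]
row 3: [8, 0, 0, 64] -> [0, 0, 8, 64]

Answer:  0  0 64  2
 0 32  2 32
 0  0  8  2
 0  0  8 64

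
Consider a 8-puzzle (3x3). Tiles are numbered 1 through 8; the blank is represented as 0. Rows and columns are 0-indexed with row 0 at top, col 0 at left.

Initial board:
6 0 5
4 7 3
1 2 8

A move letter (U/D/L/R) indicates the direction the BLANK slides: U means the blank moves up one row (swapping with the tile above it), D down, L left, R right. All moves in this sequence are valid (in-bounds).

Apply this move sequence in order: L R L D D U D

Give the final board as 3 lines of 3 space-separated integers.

After move 1 (L):
0 6 5
4 7 3
1 2 8

After move 2 (R):
6 0 5
4 7 3
1 2 8

After move 3 (L):
0 6 5
4 7 3
1 2 8

After move 4 (D):
4 6 5
0 7 3
1 2 8

After move 5 (D):
4 6 5
1 7 3
0 2 8

After move 6 (U):
4 6 5
0 7 3
1 2 8

After move 7 (D):
4 6 5
1 7 3
0 2 8

Answer: 4 6 5
1 7 3
0 2 8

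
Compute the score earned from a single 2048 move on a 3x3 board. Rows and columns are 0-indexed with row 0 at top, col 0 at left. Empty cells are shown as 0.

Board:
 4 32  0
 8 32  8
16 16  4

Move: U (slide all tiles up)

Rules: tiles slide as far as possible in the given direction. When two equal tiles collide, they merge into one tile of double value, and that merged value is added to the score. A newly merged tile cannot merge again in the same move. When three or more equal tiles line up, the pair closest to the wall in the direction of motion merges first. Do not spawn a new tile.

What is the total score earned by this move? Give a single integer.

Answer: 64

Derivation:
Slide up:
col 0: [4, 8, 16] -> [4, 8, 16]  score +0 (running 0)
col 1: [32, 32, 16] -> [64, 16, 0]  score +64 (running 64)
col 2: [0, 8, 4] -> [8, 4, 0]  score +0 (running 64)
Board after move:
 4 64  8
 8 16  4
16  0  0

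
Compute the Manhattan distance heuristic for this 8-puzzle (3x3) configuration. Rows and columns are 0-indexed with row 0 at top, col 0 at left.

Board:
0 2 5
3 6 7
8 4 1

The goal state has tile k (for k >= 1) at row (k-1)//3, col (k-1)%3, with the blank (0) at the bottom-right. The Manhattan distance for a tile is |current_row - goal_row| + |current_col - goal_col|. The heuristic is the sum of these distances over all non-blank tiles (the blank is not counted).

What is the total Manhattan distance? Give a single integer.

Tile 2: at (0,1), goal (0,1), distance |0-0|+|1-1| = 0
Tile 5: at (0,2), goal (1,1), distance |0-1|+|2-1| = 2
Tile 3: at (1,0), goal (0,2), distance |1-0|+|0-2| = 3
Tile 6: at (1,1), goal (1,2), distance |1-1|+|1-2| = 1
Tile 7: at (1,2), goal (2,0), distance |1-2|+|2-0| = 3
Tile 8: at (2,0), goal (2,1), distance |2-2|+|0-1| = 1
Tile 4: at (2,1), goal (1,0), distance |2-1|+|1-0| = 2
Tile 1: at (2,2), goal (0,0), distance |2-0|+|2-0| = 4
Sum: 0 + 2 + 3 + 1 + 3 + 1 + 2 + 4 = 16

Answer: 16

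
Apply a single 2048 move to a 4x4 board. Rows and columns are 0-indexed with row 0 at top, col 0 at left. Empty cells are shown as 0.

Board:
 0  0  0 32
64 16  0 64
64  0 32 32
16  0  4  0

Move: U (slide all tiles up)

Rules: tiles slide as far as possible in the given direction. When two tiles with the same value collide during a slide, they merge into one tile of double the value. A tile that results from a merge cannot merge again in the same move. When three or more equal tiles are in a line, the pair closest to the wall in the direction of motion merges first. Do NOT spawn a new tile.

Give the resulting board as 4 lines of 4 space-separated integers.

Answer: 128  16  32  32
 16   0   4  64
  0   0   0  32
  0   0   0   0

Derivation:
Slide up:
col 0: [0, 64, 64, 16] -> [128, 16, 0, 0]
col 1: [0, 16, 0, 0] -> [16, 0, 0, 0]
col 2: [0, 0, 32, 4] -> [32, 4, 0, 0]
col 3: [32, 64, 32, 0] -> [32, 64, 32, 0]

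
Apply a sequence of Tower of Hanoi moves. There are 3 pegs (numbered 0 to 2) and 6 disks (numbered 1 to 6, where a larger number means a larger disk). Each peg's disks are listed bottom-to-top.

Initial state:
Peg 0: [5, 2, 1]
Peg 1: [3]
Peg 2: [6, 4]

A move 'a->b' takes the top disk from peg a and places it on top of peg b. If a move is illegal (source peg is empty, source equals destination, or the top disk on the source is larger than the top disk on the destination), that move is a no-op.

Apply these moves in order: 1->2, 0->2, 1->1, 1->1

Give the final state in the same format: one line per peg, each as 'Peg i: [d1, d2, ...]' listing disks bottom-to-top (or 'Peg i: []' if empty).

After move 1 (1->2):
Peg 0: [5, 2, 1]
Peg 1: []
Peg 2: [6, 4, 3]

After move 2 (0->2):
Peg 0: [5, 2]
Peg 1: []
Peg 2: [6, 4, 3, 1]

After move 3 (1->1):
Peg 0: [5, 2]
Peg 1: []
Peg 2: [6, 4, 3, 1]

After move 4 (1->1):
Peg 0: [5, 2]
Peg 1: []
Peg 2: [6, 4, 3, 1]

Answer: Peg 0: [5, 2]
Peg 1: []
Peg 2: [6, 4, 3, 1]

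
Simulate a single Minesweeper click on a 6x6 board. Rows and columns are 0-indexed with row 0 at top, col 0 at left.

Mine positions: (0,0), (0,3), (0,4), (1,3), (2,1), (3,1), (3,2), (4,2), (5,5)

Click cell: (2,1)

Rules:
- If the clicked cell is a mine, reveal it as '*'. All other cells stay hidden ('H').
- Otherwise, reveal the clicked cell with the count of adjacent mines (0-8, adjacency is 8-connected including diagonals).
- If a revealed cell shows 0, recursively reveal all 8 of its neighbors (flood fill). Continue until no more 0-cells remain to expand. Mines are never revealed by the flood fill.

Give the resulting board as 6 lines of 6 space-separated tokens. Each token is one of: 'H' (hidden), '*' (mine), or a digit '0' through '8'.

H H H H H H
H H H H H H
H * H H H H
H H H H H H
H H H H H H
H H H H H H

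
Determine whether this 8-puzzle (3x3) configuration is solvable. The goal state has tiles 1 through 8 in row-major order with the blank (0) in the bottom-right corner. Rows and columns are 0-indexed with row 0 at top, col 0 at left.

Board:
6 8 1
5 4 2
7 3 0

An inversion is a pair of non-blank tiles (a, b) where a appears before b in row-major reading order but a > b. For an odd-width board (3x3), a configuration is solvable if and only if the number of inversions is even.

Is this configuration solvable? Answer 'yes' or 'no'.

Answer: no

Derivation:
Inversions (pairs i<j in row-major order where tile[i] > tile[j] > 0): 17
17 is odd, so the puzzle is not solvable.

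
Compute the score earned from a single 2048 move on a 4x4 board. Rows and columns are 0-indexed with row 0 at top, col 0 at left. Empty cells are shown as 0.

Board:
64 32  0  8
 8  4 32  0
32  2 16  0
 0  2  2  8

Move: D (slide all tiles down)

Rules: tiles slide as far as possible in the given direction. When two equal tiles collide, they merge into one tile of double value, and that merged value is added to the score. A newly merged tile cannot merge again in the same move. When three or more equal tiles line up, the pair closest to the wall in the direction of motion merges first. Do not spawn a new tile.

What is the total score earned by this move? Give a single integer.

Slide down:
col 0: [64, 8, 32, 0] -> [0, 64, 8, 32]  score +0 (running 0)
col 1: [32, 4, 2, 2] -> [0, 32, 4, 4]  score +4 (running 4)
col 2: [0, 32, 16, 2] -> [0, 32, 16, 2]  score +0 (running 4)
col 3: [8, 0, 0, 8] -> [0, 0, 0, 16]  score +16 (running 20)
Board after move:
 0  0  0  0
64 32 32  0
 8  4 16  0
32  4  2 16

Answer: 20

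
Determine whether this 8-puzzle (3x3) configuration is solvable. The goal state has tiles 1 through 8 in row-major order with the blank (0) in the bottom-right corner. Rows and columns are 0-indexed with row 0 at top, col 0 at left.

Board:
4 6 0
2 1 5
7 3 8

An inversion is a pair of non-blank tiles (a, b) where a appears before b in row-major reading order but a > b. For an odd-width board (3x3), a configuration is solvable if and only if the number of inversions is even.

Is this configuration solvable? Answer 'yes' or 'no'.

Inversions (pairs i<j in row-major order where tile[i] > tile[j] > 0): 10
10 is even, so the puzzle is solvable.

Answer: yes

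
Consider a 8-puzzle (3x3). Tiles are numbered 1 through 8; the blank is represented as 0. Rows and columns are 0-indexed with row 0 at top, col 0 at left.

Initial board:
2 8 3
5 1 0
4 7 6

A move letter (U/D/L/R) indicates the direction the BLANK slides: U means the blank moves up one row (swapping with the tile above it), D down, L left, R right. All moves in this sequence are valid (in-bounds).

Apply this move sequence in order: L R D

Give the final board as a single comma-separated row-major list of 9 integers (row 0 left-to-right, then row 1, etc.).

Answer: 2, 8, 3, 5, 1, 6, 4, 7, 0

Derivation:
After move 1 (L):
2 8 3
5 0 1
4 7 6

After move 2 (R):
2 8 3
5 1 0
4 7 6

After move 3 (D):
2 8 3
5 1 6
4 7 0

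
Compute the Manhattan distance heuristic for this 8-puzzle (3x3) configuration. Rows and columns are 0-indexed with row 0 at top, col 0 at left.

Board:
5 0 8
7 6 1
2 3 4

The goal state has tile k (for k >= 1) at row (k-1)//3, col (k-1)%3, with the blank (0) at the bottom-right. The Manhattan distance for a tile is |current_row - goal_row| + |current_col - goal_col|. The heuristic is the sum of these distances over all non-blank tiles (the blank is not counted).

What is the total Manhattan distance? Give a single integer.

Answer: 19

Derivation:
Tile 5: at (0,0), goal (1,1), distance |0-1|+|0-1| = 2
Tile 8: at (0,2), goal (2,1), distance |0-2|+|2-1| = 3
Tile 7: at (1,0), goal (2,0), distance |1-2|+|0-0| = 1
Tile 6: at (1,1), goal (1,2), distance |1-1|+|1-2| = 1
Tile 1: at (1,2), goal (0,0), distance |1-0|+|2-0| = 3
Tile 2: at (2,0), goal (0,1), distance |2-0|+|0-1| = 3
Tile 3: at (2,1), goal (0,2), distance |2-0|+|1-2| = 3
Tile 4: at (2,2), goal (1,0), distance |2-1|+|2-0| = 3
Sum: 2 + 3 + 1 + 1 + 3 + 3 + 3 + 3 = 19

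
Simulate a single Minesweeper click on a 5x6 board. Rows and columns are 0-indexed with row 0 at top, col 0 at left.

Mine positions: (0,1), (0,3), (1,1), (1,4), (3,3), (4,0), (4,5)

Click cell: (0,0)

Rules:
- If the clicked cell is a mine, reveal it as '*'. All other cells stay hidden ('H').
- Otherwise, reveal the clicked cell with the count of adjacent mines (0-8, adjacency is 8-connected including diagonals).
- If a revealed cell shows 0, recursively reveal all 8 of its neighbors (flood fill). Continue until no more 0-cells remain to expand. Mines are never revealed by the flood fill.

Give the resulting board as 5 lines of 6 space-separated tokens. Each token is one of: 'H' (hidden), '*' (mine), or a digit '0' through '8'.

2 H H H H H
H H H H H H
H H H H H H
H H H H H H
H H H H H H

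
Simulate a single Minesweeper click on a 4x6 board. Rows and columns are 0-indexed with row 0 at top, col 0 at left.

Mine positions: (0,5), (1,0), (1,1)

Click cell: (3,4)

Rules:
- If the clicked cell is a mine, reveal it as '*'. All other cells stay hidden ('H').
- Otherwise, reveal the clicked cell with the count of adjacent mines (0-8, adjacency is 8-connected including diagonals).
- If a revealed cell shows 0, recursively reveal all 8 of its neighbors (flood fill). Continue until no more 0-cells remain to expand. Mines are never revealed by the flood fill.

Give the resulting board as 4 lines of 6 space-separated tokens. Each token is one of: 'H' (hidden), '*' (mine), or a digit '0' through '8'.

H H 1 0 1 H
H H 1 0 1 1
2 2 1 0 0 0
0 0 0 0 0 0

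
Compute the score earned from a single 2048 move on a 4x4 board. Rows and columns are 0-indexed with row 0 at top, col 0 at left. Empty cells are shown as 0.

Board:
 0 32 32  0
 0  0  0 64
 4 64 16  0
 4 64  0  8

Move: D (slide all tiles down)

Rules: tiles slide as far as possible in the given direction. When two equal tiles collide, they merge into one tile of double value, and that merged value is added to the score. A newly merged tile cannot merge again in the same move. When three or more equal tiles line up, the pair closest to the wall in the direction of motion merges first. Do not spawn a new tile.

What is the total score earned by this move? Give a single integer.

Answer: 136

Derivation:
Slide down:
col 0: [0, 0, 4, 4] -> [0, 0, 0, 8]  score +8 (running 8)
col 1: [32, 0, 64, 64] -> [0, 0, 32, 128]  score +128 (running 136)
col 2: [32, 0, 16, 0] -> [0, 0, 32, 16]  score +0 (running 136)
col 3: [0, 64, 0, 8] -> [0, 0, 64, 8]  score +0 (running 136)
Board after move:
  0   0   0   0
  0   0   0   0
  0  32  32  64
  8 128  16   8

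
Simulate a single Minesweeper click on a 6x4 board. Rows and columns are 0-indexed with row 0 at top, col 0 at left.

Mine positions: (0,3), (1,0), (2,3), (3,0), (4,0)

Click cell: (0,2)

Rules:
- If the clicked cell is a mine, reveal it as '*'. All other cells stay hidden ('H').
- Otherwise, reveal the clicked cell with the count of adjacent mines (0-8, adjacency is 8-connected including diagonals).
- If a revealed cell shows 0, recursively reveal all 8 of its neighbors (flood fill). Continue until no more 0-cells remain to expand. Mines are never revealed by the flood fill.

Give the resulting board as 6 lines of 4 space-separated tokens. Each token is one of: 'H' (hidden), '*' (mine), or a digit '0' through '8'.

H H 1 H
H H H H
H H H H
H H H H
H H H H
H H H H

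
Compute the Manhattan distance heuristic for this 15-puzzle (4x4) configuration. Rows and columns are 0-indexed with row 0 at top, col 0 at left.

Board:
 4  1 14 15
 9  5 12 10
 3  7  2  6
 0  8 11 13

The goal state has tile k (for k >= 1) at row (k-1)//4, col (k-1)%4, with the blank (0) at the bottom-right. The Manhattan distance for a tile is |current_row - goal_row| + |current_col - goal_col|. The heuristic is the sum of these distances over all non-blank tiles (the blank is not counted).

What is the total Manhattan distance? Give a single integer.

Tile 4: at (0,0), goal (0,3), distance |0-0|+|0-3| = 3
Tile 1: at (0,1), goal (0,0), distance |0-0|+|1-0| = 1
Tile 14: at (0,2), goal (3,1), distance |0-3|+|2-1| = 4
Tile 15: at (0,3), goal (3,2), distance |0-3|+|3-2| = 4
Tile 9: at (1,0), goal (2,0), distance |1-2|+|0-0| = 1
Tile 5: at (1,1), goal (1,0), distance |1-1|+|1-0| = 1
Tile 12: at (1,2), goal (2,3), distance |1-2|+|2-3| = 2
Tile 10: at (1,3), goal (2,1), distance |1-2|+|3-1| = 3
Tile 3: at (2,0), goal (0,2), distance |2-0|+|0-2| = 4
Tile 7: at (2,1), goal (1,2), distance |2-1|+|1-2| = 2
Tile 2: at (2,2), goal (0,1), distance |2-0|+|2-1| = 3
Tile 6: at (2,3), goal (1,1), distance |2-1|+|3-1| = 3
Tile 8: at (3,1), goal (1,3), distance |3-1|+|1-3| = 4
Tile 11: at (3,2), goal (2,2), distance |3-2|+|2-2| = 1
Tile 13: at (3,3), goal (3,0), distance |3-3|+|3-0| = 3
Sum: 3 + 1 + 4 + 4 + 1 + 1 + 2 + 3 + 4 + 2 + 3 + 3 + 4 + 1 + 3 = 39

Answer: 39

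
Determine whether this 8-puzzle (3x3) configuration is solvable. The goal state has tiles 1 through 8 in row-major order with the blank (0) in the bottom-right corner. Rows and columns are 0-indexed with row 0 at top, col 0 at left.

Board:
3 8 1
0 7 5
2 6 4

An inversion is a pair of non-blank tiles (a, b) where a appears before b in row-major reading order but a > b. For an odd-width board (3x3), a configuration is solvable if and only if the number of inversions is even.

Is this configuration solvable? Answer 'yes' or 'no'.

Answer: no

Derivation:
Inversions (pairs i<j in row-major order where tile[i] > tile[j] > 0): 15
15 is odd, so the puzzle is not solvable.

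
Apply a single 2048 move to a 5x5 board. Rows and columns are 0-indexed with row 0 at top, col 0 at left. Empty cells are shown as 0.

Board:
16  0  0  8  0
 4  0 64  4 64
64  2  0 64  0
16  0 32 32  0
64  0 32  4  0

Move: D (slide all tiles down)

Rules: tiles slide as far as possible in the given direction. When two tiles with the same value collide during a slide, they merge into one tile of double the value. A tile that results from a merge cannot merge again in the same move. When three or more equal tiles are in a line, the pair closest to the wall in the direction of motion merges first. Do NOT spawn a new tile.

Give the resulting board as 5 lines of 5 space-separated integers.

Answer: 16  0  0  8  0
 4  0  0  4  0
64  0  0 64  0
16  0 64 32  0
64  2 64  4 64

Derivation:
Slide down:
col 0: [16, 4, 64, 16, 64] -> [16, 4, 64, 16, 64]
col 1: [0, 0, 2, 0, 0] -> [0, 0, 0, 0, 2]
col 2: [0, 64, 0, 32, 32] -> [0, 0, 0, 64, 64]
col 3: [8, 4, 64, 32, 4] -> [8, 4, 64, 32, 4]
col 4: [0, 64, 0, 0, 0] -> [0, 0, 0, 0, 64]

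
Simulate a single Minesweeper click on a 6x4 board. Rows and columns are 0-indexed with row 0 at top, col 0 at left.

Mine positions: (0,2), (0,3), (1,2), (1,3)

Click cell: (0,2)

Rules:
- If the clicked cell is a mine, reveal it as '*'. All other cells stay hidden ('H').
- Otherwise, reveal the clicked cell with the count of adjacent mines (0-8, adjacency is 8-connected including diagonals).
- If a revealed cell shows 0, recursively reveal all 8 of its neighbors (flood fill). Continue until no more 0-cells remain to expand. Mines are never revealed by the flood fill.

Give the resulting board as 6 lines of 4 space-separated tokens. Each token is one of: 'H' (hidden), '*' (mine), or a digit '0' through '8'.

H H * H
H H H H
H H H H
H H H H
H H H H
H H H H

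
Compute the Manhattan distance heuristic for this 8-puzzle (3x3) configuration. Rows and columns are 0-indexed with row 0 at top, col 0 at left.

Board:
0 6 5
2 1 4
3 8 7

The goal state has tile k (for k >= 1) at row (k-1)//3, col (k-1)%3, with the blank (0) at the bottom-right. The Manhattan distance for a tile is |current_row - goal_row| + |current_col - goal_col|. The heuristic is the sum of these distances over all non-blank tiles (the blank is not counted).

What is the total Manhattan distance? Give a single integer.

Tile 6: at (0,1), goal (1,2), distance |0-1|+|1-2| = 2
Tile 5: at (0,2), goal (1,1), distance |0-1|+|2-1| = 2
Tile 2: at (1,0), goal (0,1), distance |1-0|+|0-1| = 2
Tile 1: at (1,1), goal (0,0), distance |1-0|+|1-0| = 2
Tile 4: at (1,2), goal (1,0), distance |1-1|+|2-0| = 2
Tile 3: at (2,0), goal (0,2), distance |2-0|+|0-2| = 4
Tile 8: at (2,1), goal (2,1), distance |2-2|+|1-1| = 0
Tile 7: at (2,2), goal (2,0), distance |2-2|+|2-0| = 2
Sum: 2 + 2 + 2 + 2 + 2 + 4 + 0 + 2 = 16

Answer: 16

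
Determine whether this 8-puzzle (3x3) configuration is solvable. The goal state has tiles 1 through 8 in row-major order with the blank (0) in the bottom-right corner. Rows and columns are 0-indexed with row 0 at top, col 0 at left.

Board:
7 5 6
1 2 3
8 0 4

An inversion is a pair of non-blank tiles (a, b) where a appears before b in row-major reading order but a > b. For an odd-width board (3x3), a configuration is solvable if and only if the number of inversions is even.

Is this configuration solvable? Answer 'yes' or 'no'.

Inversions (pairs i<j in row-major order where tile[i] > tile[j] > 0): 15
15 is odd, so the puzzle is not solvable.

Answer: no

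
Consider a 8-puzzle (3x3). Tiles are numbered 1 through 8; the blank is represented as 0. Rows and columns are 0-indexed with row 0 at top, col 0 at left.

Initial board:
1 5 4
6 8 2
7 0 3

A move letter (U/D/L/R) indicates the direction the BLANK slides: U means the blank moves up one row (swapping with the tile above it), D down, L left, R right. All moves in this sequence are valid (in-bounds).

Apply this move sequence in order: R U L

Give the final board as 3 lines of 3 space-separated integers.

Answer: 1 5 4
6 0 8
7 3 2

Derivation:
After move 1 (R):
1 5 4
6 8 2
7 3 0

After move 2 (U):
1 5 4
6 8 0
7 3 2

After move 3 (L):
1 5 4
6 0 8
7 3 2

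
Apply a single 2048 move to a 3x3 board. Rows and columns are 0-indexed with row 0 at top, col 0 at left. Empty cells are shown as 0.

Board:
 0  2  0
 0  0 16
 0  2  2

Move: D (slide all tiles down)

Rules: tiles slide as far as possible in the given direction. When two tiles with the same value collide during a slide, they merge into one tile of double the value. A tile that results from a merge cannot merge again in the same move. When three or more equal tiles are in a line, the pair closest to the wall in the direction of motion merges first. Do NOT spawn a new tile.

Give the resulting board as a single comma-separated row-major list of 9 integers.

Answer: 0, 0, 0, 0, 0, 16, 0, 4, 2

Derivation:
Slide down:
col 0: [0, 0, 0] -> [0, 0, 0]
col 1: [2, 0, 2] -> [0, 0, 4]
col 2: [0, 16, 2] -> [0, 16, 2]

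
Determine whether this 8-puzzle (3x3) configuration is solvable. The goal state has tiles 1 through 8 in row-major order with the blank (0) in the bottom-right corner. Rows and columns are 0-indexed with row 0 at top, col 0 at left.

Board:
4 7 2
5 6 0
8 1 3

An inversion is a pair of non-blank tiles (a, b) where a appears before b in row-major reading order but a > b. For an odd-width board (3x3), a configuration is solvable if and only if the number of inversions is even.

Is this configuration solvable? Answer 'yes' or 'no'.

Inversions (pairs i<j in row-major order where tile[i] > tile[j] > 0): 15
15 is odd, so the puzzle is not solvable.

Answer: no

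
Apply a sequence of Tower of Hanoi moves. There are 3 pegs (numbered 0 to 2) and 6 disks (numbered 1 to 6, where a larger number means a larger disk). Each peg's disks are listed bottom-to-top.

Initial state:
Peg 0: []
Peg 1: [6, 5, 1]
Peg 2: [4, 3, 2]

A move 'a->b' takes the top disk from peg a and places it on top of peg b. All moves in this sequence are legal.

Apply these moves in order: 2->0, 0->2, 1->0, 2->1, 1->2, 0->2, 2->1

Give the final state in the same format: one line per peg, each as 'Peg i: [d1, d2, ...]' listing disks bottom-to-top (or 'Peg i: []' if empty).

After move 1 (2->0):
Peg 0: [2]
Peg 1: [6, 5, 1]
Peg 2: [4, 3]

After move 2 (0->2):
Peg 0: []
Peg 1: [6, 5, 1]
Peg 2: [4, 3, 2]

After move 3 (1->0):
Peg 0: [1]
Peg 1: [6, 5]
Peg 2: [4, 3, 2]

After move 4 (2->1):
Peg 0: [1]
Peg 1: [6, 5, 2]
Peg 2: [4, 3]

After move 5 (1->2):
Peg 0: [1]
Peg 1: [6, 5]
Peg 2: [4, 3, 2]

After move 6 (0->2):
Peg 0: []
Peg 1: [6, 5]
Peg 2: [4, 3, 2, 1]

After move 7 (2->1):
Peg 0: []
Peg 1: [6, 5, 1]
Peg 2: [4, 3, 2]

Answer: Peg 0: []
Peg 1: [6, 5, 1]
Peg 2: [4, 3, 2]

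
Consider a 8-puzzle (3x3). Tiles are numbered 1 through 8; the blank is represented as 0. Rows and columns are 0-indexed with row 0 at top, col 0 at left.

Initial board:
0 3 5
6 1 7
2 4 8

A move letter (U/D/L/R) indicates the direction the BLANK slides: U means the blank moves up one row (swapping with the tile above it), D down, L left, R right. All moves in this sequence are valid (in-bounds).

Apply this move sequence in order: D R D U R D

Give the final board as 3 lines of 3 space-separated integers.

After move 1 (D):
6 3 5
0 1 7
2 4 8

After move 2 (R):
6 3 5
1 0 7
2 4 8

After move 3 (D):
6 3 5
1 4 7
2 0 8

After move 4 (U):
6 3 5
1 0 7
2 4 8

After move 5 (R):
6 3 5
1 7 0
2 4 8

After move 6 (D):
6 3 5
1 7 8
2 4 0

Answer: 6 3 5
1 7 8
2 4 0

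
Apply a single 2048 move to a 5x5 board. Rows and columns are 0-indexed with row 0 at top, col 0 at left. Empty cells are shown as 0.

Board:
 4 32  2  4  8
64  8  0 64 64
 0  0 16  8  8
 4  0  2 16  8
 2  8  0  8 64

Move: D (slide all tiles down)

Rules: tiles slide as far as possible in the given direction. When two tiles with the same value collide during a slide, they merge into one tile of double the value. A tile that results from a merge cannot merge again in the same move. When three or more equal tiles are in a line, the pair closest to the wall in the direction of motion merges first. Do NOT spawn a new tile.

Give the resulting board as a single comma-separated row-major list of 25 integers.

Answer: 0, 0, 0, 4, 0, 4, 0, 0, 64, 8, 64, 0, 2, 8, 64, 4, 32, 16, 16, 16, 2, 16, 2, 8, 64

Derivation:
Slide down:
col 0: [4, 64, 0, 4, 2] -> [0, 4, 64, 4, 2]
col 1: [32, 8, 0, 0, 8] -> [0, 0, 0, 32, 16]
col 2: [2, 0, 16, 2, 0] -> [0, 0, 2, 16, 2]
col 3: [4, 64, 8, 16, 8] -> [4, 64, 8, 16, 8]
col 4: [8, 64, 8, 8, 64] -> [0, 8, 64, 16, 64]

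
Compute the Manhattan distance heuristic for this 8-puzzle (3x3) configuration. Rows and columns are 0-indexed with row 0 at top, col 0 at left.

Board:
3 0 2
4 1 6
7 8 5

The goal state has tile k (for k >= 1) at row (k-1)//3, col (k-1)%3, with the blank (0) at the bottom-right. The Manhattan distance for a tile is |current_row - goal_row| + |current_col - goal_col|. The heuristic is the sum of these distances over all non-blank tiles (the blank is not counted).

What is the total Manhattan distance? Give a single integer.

Answer: 7

Derivation:
Tile 3: at (0,0), goal (0,2), distance |0-0|+|0-2| = 2
Tile 2: at (0,2), goal (0,1), distance |0-0|+|2-1| = 1
Tile 4: at (1,0), goal (1,0), distance |1-1|+|0-0| = 0
Tile 1: at (1,1), goal (0,0), distance |1-0|+|1-0| = 2
Tile 6: at (1,2), goal (1,2), distance |1-1|+|2-2| = 0
Tile 7: at (2,0), goal (2,0), distance |2-2|+|0-0| = 0
Tile 8: at (2,1), goal (2,1), distance |2-2|+|1-1| = 0
Tile 5: at (2,2), goal (1,1), distance |2-1|+|2-1| = 2
Sum: 2 + 1 + 0 + 2 + 0 + 0 + 0 + 2 = 7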